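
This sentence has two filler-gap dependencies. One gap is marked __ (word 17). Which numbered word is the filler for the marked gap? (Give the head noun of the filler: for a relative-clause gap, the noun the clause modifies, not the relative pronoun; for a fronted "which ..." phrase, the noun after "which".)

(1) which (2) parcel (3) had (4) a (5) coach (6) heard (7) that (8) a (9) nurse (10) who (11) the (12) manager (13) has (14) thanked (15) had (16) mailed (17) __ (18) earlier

2

The marked gap is the direct object of "mailed".
Its filler is the fronted wh-phrase "which parcel", at word 2.
(The other dependency links word 9 to a gap after word 14.)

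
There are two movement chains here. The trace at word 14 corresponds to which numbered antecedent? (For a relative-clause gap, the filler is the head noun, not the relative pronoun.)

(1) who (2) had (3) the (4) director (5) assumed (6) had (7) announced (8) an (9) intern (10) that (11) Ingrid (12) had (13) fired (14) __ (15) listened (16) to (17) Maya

9

The marked gap is inside the relative clause, the direct object of "fired".
Its filler is the head noun "intern" (via "that"), at word 9.
(The other dependency links word 1 to a gap after word 5.)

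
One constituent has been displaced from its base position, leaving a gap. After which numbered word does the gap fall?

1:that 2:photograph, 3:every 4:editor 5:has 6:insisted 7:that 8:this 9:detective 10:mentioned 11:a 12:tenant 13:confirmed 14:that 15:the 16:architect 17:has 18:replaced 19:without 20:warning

The displaced element is "that photograph" (word 2).
It is linked across 3 clause boundaries (that → Ø → that).
It functions as the direct object of "replaced", so the gap sits immediately after word 18 ("replaced").
Base order: Every editor has insisted that this detective mentioned a tenant confirmed that the architect has replaced that photograph without warning.

18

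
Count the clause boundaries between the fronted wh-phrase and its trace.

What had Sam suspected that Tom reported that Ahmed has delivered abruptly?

"what" is extracted from the object of "delivered".
Boundaries crossed, outermost first: [that], [that] — 2 in total.

2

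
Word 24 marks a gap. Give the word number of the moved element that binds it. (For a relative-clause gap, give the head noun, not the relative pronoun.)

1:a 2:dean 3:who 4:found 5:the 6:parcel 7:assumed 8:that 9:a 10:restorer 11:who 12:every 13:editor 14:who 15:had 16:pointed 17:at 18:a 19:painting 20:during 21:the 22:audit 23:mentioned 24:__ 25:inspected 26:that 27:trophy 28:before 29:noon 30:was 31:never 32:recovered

The gap at 24 is the subject of "inspected", inside a relative clause.
The relative pronoun is "who" (word 11); it is bound by the head noun immediately before it.
Its filler is the head noun "restorer", at word 10.

10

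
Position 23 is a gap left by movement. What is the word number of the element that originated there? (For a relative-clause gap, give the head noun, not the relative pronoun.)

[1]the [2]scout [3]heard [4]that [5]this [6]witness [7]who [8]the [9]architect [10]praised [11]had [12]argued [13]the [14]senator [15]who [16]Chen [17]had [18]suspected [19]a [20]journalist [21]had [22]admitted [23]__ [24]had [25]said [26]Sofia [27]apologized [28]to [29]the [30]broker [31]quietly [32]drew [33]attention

14

The gap at 23 is the subject of "said", inside a relative clause.
The relative pronoun is "who" (word 15); it is bound by the head noun immediately before it.
Its filler is the head noun "senator", at word 14.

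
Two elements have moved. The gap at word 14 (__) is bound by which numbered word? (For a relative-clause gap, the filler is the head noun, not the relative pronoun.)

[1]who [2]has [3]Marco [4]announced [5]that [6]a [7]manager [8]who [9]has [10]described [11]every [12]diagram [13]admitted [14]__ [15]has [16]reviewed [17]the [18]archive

1

The marked gap is the subject of "reviewed".
Its filler is the fronted wh-phrase "who", at word 1.
(The other dependency links word 7 to a gap after word 8.)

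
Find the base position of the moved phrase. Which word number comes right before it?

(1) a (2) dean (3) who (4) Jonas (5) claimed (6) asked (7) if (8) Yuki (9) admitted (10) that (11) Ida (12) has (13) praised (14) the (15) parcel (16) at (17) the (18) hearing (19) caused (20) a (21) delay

The displaced element is "a dean" (word 2).
It is linked across 1 clause boundary (Ø).
It functions as the subject of "asked", so the gap sits immediately after word 5 ("claimed").
Base order: Jonas claimed that a dean asked if Yuki admitted that Ida has praised the parcel at the hearing.

5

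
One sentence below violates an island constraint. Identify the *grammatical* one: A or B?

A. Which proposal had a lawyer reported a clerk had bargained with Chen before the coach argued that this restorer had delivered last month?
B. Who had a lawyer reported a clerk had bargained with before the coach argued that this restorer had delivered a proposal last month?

B

In A, the wh-phrase is extracted from inside an adjunct island (introduced by "before"), which blocks movement.
In B, the extraction path crosses only that-complement boundaries, which are transparent.
So B is grammatical.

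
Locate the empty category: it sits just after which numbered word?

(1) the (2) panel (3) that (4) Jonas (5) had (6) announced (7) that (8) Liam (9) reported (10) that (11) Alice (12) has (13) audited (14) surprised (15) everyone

13

The displaced element is "the panel" (word 2).
It is linked across 2 clause boundaries (that → that).
It functions as the direct object of "audited", so the gap sits immediately after word 13 ("audited").
Base order: Jonas had announced that Liam reported that Alice has audited the panel.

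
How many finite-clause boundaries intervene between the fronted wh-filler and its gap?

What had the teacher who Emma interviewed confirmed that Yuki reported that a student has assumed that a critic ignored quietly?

"what" is extracted from the object of "ignored".
Boundaries crossed, outermost first: [that], [that], [that] — 3 in total.

3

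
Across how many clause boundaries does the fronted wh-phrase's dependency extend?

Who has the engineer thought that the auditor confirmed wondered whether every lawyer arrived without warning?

"who" is extracted from the subject of "wondered".
Boundaries crossed, outermost first: [that], [Ø] — 2 in total.

2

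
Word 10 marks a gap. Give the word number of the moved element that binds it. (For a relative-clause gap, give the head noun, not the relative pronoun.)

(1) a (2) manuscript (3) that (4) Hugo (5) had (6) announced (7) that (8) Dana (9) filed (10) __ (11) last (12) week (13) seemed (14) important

The gap at 10 is the object of "filed", inside a relative clause.
The relative pronoun is "that" (word 3); it is bound by the head noun immediately before it.
Its filler is the head noun "manuscript", at word 2.

2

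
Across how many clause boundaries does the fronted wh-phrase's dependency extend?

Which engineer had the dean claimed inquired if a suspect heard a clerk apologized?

1

"which engineer" is extracted from the subject of "inquired".
Boundaries crossed, outermost first: [Ø] — 1 in total.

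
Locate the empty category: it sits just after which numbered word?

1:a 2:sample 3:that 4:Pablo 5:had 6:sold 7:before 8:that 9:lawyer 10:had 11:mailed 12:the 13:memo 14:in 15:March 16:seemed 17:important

The displaced element is "a sample" (word 2).
It functions as the direct object of "sold", so the gap sits immediately after word 6 ("sold").
Base order: Pablo had sold a sample before that lawyer had mailed the memo in March.

6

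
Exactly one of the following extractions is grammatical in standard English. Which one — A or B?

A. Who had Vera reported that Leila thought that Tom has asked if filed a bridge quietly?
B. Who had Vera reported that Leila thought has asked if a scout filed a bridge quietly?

B

In A, the wh-phrase is extracted from inside a wh-island (introduced by "if"), which blocks movement.
In B, the extraction path crosses only that-complement boundaries, which are transparent.
So B is grammatical.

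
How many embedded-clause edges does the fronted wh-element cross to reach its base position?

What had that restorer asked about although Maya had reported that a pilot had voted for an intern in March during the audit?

"what" originates inside the matrix clause — no clause boundary is crossed.

0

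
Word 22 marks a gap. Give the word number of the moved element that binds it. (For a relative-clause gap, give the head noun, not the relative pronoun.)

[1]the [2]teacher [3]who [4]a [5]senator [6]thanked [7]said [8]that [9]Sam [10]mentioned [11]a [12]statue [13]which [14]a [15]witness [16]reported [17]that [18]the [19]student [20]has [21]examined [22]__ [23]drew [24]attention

12

The gap at 22 is the object of "examined", inside a relative clause.
The relative pronoun is "which" (word 13); it is bound by the head noun immediately before it.
Its filler is the head noun "statue", at word 12.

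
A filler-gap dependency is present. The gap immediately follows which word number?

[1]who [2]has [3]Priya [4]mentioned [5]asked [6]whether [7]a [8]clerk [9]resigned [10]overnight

The displaced element is "who" (word 1).
It is linked across 1 clause boundary (Ø).
It functions as the subject of "asked", so the gap sits immediately after word 4 ("mentioned").
Base order: Priya has mentioned that who asked whether a clerk resigned overnight.

4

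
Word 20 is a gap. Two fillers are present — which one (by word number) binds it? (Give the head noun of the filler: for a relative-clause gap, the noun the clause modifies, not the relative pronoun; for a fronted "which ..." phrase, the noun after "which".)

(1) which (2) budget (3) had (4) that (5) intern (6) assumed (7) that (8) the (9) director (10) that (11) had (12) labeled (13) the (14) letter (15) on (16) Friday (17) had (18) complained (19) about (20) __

2

The marked gap is the object of the preposition "about" of "complained".
Its filler is the fronted wh-phrase "which budget", at word 2.
(The other dependency links word 9 to a gap after word 10.)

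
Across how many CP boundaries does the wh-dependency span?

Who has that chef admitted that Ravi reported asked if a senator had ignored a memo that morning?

"who" is extracted from the subject of "asked".
Boundaries crossed, outermost first: [that], [Ø] — 2 in total.

2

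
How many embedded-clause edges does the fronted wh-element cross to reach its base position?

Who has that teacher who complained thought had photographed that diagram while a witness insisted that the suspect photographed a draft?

1

"who" is extracted from the subject of "photographed".
Boundaries crossed, outermost first: [Ø] — 1 in total.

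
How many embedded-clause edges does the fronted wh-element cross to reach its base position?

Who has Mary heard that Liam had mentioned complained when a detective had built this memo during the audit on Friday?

"who" is extracted from the subject of "complained".
Boundaries crossed, outermost first: [that], [Ø] — 2 in total.

2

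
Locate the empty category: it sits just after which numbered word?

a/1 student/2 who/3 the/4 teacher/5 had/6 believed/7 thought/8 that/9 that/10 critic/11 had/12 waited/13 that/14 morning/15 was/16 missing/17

The displaced element is "a student" (word 2).
It is linked across 1 clause boundary (Ø).
It functions as the subject of "thought", so the gap sits immediately after word 7 ("believed").
Base order: The teacher had believed that a student thought that that critic had waited that morning.

7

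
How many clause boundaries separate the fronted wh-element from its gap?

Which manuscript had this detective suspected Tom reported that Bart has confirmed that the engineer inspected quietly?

3

"which manuscript" is extracted from the object of "inspected".
Boundaries crossed, outermost first: [Ø], [that], [that] — 3 in total.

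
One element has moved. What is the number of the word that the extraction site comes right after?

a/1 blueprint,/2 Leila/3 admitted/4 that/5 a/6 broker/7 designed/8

The displaced element is "a blueprint" (word 2).
It is linked across 1 clause boundary (that).
It functions as the direct object of "designed", so the gap sits immediately after word 8 ("designed").
Base order: Leila admitted that a broker designed a blueprint.

8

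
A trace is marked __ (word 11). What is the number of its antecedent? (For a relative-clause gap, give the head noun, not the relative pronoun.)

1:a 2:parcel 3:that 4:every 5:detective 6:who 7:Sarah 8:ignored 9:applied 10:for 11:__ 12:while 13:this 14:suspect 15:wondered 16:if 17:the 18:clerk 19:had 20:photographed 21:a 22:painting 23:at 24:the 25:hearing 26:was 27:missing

2

The gap at 11 is the prepositional object of "applied", inside a relative clause.
The relative pronoun is "that" (word 3); it is bound by the head noun immediately before it.
Its filler is the head noun "parcel", at word 2.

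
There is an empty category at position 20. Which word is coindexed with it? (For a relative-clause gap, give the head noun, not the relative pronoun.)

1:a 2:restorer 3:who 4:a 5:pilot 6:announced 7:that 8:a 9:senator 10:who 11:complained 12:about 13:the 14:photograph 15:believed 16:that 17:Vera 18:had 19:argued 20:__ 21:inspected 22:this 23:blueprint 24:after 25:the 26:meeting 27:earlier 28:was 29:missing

The gap at 20 is the subject of "inspected", inside a relative clause.
The relative pronoun is "who" (word 3); it is bound by the head noun immediately before it.
Its filler is the head noun "restorer", at word 2.

2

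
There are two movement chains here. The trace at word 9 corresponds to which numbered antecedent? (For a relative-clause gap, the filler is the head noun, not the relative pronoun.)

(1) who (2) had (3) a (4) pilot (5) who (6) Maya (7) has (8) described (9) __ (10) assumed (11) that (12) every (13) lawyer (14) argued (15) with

The marked gap is inside the relative clause, the direct object of "described".
Its filler is the head noun "pilot" (via "who"), at word 4.
(The other dependency links word 1 to a gap after word 15.)

4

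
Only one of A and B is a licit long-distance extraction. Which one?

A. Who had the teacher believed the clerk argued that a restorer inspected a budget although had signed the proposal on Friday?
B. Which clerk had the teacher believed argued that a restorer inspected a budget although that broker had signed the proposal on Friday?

In A, the wh-phrase is extracted from inside an adjunct island (introduced by "although"), which blocks movement.
In B, the extraction path crosses only that-complement boundaries, which are transparent.
So B is grammatical.

B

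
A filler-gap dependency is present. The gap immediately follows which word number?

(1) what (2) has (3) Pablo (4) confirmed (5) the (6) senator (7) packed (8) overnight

7

The displaced element is "what" (word 1).
It is linked across 1 clause boundary (Ø).
It functions as the direct object of "packed", so the gap sits immediately after word 7 ("packed").
Base order: Pablo has confirmed the senator packed what overnight.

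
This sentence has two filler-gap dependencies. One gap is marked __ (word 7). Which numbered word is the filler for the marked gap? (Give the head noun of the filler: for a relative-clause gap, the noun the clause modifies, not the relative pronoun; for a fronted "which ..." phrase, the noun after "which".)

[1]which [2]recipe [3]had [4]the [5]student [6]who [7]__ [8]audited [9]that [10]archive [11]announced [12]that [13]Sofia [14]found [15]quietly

5

The marked gap is inside the relative clause, the subject of "audited".
Its filler is the head noun "student" (via "who"), at word 5.
(The other dependency links word 2 to a gap after word 14.)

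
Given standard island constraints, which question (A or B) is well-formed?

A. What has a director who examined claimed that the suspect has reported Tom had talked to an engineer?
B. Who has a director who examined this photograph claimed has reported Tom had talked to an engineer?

In A, the wh-phrase is extracted from inside a complex-NP island (relative clause) (introduced by "who"), which blocks movement.
In B, the extraction path crosses only that-complement boundaries, which are transparent.
So B is grammatical.

B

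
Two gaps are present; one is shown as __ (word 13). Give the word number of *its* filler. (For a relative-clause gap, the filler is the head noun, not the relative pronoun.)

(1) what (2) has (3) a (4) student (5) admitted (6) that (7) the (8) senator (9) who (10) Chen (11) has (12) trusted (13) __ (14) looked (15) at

The marked gap is inside the relative clause, the direct object of "trusted".
Its filler is the head noun "senator" (via "who"), at word 8.
(The other dependency links word 1 to a gap after word 15.)

8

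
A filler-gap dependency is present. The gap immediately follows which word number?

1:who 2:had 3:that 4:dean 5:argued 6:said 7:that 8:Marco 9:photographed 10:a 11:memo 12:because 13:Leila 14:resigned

The displaced element is "who" (word 1).
It is linked across 1 clause boundary (Ø).
It functions as the subject of "said", so the gap sits immediately after word 5 ("argued").
Base order: That dean had argued who said that Marco photographed a memo because Leila resigned.

5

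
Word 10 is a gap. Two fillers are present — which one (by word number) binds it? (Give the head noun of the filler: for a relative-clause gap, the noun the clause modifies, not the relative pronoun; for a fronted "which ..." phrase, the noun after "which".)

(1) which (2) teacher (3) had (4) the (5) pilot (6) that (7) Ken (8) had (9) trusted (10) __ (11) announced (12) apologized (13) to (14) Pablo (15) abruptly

The marked gap is inside the relative clause, the direct object of "trusted".
Its filler is the head noun "pilot" (via "that"), at word 5.
(The other dependency links word 2 to a gap after word 11.)

5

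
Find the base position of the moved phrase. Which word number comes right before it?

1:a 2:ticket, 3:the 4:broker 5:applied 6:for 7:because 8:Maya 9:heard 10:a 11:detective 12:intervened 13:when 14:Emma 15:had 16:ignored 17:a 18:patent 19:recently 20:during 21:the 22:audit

6

The displaced element is "a ticket" (word 2).
It functions as the object of the preposition "for" of "applied", so the gap sits immediately after word 6 ("for").
Base order: The broker applied for a ticket because Maya heard a detective intervened when Emma had ignored a patent recently during the audit.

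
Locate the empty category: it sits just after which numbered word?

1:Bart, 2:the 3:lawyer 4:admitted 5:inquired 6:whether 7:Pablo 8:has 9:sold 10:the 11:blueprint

4

The displaced element is "Bart" (word 1).
It is linked across 1 clause boundary (Ø).
It functions as the subject of "inquired", so the gap sits immediately after word 4 ("admitted").
Base order: The lawyer admitted that Bart inquired whether Pablo has sold the blueprint.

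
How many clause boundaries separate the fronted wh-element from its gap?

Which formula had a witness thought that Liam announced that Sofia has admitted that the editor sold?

3

"which formula" is extracted from the object of "sold".
Boundaries crossed, outermost first: [that], [that], [that] — 3 in total.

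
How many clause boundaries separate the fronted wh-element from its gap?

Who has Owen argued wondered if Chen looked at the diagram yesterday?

1

"who" is extracted from the subject of "wondered".
Boundaries crossed, outermost first: [Ø] — 1 in total.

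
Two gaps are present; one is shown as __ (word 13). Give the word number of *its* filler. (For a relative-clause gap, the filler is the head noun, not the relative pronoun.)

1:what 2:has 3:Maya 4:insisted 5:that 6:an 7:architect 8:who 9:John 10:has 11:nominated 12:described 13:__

1

The marked gap is the direct object of "described".
Its filler is the fronted wh-phrase "what", at word 1.
(The other dependency links word 7 to a gap after word 11.)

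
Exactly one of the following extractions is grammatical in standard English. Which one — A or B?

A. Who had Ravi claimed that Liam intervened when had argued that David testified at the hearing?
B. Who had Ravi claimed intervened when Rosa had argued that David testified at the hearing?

B

In A, the wh-phrase is extracted from inside an adjunct island (introduced by "when"), which blocks movement.
In B, the extraction path crosses only that-complement boundaries, which are transparent.
So B is grammatical.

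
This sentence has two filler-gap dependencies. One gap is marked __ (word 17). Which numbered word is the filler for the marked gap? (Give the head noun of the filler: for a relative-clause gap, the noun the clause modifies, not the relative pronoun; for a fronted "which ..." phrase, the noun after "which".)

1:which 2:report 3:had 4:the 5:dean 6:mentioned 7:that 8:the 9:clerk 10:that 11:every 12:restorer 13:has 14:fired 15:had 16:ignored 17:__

2

The marked gap is the direct object of "ignored".
Its filler is the fronted wh-phrase "which report", at word 2.
(The other dependency links word 9 to a gap after word 14.)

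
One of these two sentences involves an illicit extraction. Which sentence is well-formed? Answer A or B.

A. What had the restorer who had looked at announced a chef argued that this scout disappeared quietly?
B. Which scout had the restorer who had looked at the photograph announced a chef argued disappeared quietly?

In A, the wh-phrase is extracted from inside a complex-NP island (relative clause) (introduced by "who"), which blocks movement.
In B, the extraction path crosses only that-complement boundaries, which are transparent.
So B is grammatical.

B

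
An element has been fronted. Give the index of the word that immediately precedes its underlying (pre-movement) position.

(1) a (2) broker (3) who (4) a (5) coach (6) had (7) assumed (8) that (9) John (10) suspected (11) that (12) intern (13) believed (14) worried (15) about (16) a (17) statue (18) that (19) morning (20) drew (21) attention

13

The displaced element is "a broker" (word 2).
It is linked across 3 clause boundaries (that → Ø → Ø).
It functions as the subject of "worried", so the gap sits immediately after word 13 ("believed").
Base order: A coach had assumed that John suspected that intern believed that a broker worried about a statue that morning.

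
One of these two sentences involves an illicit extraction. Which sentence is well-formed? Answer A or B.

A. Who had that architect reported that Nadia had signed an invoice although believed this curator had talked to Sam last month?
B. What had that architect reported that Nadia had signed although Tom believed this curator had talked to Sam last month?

In A, the wh-phrase is extracted from inside an adjunct island (introduced by "although"), which blocks movement.
In B, the extraction path crosses only that-complement boundaries, which are transparent.
So B is grammatical.

B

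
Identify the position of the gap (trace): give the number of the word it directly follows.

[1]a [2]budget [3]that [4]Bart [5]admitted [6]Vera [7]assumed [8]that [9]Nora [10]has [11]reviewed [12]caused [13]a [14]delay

11

The displaced element is "a budget" (word 2).
It is linked across 2 clause boundaries (Ø → that).
It functions as the direct object of "reviewed", so the gap sits immediately after word 11 ("reviewed").
Base order: Bart admitted Vera assumed that Nora has reviewed a budget.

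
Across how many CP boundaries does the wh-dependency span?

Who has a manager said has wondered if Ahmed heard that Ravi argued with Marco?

1

"who" is extracted from the subject of "wondered".
Boundaries crossed, outermost first: [Ø] — 1 in total.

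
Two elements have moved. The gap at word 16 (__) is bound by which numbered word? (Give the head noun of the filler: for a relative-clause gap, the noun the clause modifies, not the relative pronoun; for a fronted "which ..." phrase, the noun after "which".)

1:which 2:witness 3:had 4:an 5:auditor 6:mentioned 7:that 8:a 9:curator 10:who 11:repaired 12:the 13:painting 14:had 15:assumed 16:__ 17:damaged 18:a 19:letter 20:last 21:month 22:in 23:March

2

The marked gap is the subject of "damaged".
Its filler is the fronted wh-phrase "which witness", at word 2.
(The other dependency links word 9 to a gap after word 10.)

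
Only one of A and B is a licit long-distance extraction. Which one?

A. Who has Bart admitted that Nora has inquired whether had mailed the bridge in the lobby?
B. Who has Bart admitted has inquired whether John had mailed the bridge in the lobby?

B

In A, the wh-phrase is extracted from inside a wh-island (introduced by "whether"), which blocks movement.
In B, the extraction path crosses only that-complement boundaries, which are transparent.
So B is grammatical.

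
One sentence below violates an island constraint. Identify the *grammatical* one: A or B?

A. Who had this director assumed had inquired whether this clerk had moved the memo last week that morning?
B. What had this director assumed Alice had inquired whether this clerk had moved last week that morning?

A

In B, the wh-phrase is extracted from inside a wh-island (introduced by "whether"), which blocks movement.
In A, the extraction path crosses only that-complement boundaries, which are transparent.
So A is grammatical.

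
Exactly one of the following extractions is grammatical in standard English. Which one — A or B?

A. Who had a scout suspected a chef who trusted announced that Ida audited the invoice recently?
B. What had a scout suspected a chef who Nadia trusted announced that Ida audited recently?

B

In A, the wh-phrase is extracted from inside a complex-NP island (relative clause) (introduced by "who"), which blocks movement.
In B, the extraction path crosses only that-complement boundaries, which are transparent.
So B is grammatical.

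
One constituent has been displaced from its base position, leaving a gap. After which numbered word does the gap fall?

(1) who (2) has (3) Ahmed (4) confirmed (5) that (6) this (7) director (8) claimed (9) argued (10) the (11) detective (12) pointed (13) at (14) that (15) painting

The displaced element is "who" (word 1).
It is linked across 2 clause boundaries (that → Ø).
It functions as the subject of "argued", so the gap sits immediately after word 8 ("claimed").
Base order: Ahmed has confirmed that this director claimed that who argued the detective pointed at that painting.

8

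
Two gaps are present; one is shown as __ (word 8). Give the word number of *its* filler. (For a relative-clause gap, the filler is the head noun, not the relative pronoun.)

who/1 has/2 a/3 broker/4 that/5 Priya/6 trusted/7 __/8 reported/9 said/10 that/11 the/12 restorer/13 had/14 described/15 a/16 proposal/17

4

The marked gap is inside the relative clause, the direct object of "trusted".
Its filler is the head noun "broker" (via "that"), at word 4.
(The other dependency links word 1 to a gap after word 9.)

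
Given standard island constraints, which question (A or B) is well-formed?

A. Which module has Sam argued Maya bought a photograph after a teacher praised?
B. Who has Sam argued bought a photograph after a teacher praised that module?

In A, the wh-phrase is extracted from inside an adjunct island (introduced by "after"), which blocks movement.
In B, the extraction path crosses only that-complement boundaries, which are transparent.
So B is grammatical.

B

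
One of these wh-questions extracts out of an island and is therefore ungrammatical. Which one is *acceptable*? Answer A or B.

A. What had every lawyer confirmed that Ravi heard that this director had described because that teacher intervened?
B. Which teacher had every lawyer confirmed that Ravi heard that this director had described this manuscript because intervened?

In B, the wh-phrase is extracted from inside an adjunct island (introduced by "because"), which blocks movement.
In A, the extraction path crosses only that-complement boundaries, which are transparent.
So A is grammatical.

A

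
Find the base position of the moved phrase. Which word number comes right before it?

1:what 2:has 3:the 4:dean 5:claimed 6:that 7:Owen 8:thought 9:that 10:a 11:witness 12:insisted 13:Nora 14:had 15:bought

The displaced element is "what" (word 1).
It is linked across 3 clause boundaries (that → that → Ø).
It functions as the direct object of "bought", so the gap sits immediately after word 15 ("bought").
Base order: The dean has claimed that Owen thought that a witness insisted Nora had bought what.

15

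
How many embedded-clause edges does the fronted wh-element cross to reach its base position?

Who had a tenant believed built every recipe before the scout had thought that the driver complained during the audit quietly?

"who" is extracted from the subject of "built".
Boundaries crossed, outermost first: [Ø] — 1 in total.

1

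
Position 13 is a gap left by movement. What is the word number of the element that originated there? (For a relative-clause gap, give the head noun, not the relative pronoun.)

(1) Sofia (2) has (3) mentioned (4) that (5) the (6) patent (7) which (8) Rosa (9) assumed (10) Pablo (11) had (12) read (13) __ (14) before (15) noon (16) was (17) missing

The gap at 13 is the object of "read", inside a relative clause.
The relative pronoun is "which" (word 7); it is bound by the head noun immediately before it.
Its filler is the head noun "patent", at word 6.

6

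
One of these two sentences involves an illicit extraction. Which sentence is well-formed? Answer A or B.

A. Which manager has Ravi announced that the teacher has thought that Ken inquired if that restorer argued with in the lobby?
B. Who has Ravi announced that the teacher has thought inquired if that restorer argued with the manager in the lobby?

In A, the wh-phrase is extracted from inside a wh-island (introduced by "if"), which blocks movement.
In B, the extraction path crosses only that-complement boundaries, which are transparent.
So B is grammatical.

B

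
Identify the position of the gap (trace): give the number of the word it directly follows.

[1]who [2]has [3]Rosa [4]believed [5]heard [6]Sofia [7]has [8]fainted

The displaced element is "who" (word 1).
It is linked across 1 clause boundary (Ø).
It functions as the subject of "heard", so the gap sits immediately after word 4 ("believed").
Base order: Rosa has believed who heard Sofia has fainted.

4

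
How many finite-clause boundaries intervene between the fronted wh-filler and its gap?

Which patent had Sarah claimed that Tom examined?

1

"which patent" is extracted from the object of "examined".
Boundaries crossed, outermost first: [that] — 1 in total.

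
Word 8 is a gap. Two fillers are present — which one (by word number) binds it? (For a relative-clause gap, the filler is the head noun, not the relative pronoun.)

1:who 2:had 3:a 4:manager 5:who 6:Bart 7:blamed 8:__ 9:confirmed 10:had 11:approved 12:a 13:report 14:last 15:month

4

The marked gap is inside the relative clause, the direct object of "blamed".
Its filler is the head noun "manager" (via "who"), at word 4.
(The other dependency links word 1 to a gap after word 9.)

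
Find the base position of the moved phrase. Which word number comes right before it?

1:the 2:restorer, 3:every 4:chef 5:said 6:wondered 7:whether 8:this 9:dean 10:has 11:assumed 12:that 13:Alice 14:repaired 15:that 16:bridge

5

The displaced element is "the restorer" (word 2).
It is linked across 1 clause boundary (Ø).
It functions as the subject of "wondered", so the gap sits immediately after word 5 ("said").
Base order: Every chef said the restorer wondered whether this dean has assumed that Alice repaired that bridge.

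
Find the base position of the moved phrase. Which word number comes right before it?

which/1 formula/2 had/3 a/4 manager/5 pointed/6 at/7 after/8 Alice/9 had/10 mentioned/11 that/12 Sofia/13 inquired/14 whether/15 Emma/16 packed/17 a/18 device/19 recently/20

The displaced element is "which formula" (word 2).
It functions as the object of the preposition "at" of "pointed", so the gap sits immediately after word 7 ("at").
Base order: A manager had pointed at which formula after Alice had mentioned that Sofia inquired whether Emma packed a device recently.

7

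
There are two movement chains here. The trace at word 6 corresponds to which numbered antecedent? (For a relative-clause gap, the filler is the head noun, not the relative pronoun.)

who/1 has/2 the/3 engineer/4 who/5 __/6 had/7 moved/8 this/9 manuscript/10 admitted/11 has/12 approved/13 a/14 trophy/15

4

The marked gap is inside the relative clause, the subject of "moved".
Its filler is the head noun "engineer" (via "who"), at word 4.
(The other dependency links word 1 to a gap after word 11.)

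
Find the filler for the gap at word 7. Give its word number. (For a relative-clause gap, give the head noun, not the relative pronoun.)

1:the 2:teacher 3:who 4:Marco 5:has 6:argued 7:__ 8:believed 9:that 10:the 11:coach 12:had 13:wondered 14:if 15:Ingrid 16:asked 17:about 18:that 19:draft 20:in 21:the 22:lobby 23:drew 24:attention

2

The gap at 7 is the subject of "believed", inside a relative clause.
The relative pronoun is "who" (word 3); it is bound by the head noun immediately before it.
Its filler is the head noun "teacher", at word 2.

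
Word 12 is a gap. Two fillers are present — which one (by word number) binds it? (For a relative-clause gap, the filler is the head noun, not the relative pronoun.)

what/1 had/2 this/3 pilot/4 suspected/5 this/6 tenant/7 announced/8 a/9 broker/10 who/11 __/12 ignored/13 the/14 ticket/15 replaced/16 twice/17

The marked gap is inside the relative clause, the subject of "ignored".
Its filler is the head noun "broker" (via "who"), at word 10.
(The other dependency links word 1 to a gap after word 16.)

10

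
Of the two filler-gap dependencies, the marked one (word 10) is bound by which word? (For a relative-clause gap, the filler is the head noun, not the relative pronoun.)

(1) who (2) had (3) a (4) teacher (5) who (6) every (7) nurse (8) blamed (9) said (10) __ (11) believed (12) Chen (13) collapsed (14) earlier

The marked gap is the subject of "believed".
Its filler is the fronted wh-phrase "who", at word 1.
(The other dependency links word 4 to a gap after word 8.)

1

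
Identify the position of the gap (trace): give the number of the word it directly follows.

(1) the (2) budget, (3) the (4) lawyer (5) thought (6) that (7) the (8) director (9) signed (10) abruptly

9

The displaced element is "the budget" (word 2).
It is linked across 1 clause boundary (that).
It functions as the direct object of "signed", so the gap sits immediately after word 9 ("signed").
Base order: The lawyer thought that the director signed the budget abruptly.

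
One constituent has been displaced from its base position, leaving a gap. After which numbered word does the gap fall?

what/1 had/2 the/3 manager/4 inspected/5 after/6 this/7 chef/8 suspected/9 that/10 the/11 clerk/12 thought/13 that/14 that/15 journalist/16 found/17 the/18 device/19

The displaced element is "what" (word 1).
It functions as the direct object of "inspected", so the gap sits immediately after word 5 ("inspected").
Base order: The manager had inspected what after this chef suspected that the clerk thought that that journalist found the device.

5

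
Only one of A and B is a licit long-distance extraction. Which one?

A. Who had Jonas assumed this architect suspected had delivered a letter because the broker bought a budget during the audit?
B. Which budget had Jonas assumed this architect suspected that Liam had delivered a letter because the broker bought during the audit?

A

In B, the wh-phrase is extracted from inside an adjunct island (introduced by "because"), which blocks movement.
In A, the extraction path crosses only that-complement boundaries, which are transparent.
So A is grammatical.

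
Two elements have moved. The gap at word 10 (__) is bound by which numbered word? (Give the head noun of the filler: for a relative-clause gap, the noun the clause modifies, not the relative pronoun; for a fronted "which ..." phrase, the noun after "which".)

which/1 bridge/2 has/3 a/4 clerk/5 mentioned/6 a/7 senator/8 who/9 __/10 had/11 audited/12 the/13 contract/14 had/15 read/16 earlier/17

The marked gap is inside the relative clause, the subject of "audited".
Its filler is the head noun "senator" (via "who"), at word 8.
(The other dependency links word 2 to a gap after word 16.)

8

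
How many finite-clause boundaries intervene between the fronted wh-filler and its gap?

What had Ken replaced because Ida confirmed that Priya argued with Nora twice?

"what" originates inside the matrix clause — no clause boundary is crossed.

0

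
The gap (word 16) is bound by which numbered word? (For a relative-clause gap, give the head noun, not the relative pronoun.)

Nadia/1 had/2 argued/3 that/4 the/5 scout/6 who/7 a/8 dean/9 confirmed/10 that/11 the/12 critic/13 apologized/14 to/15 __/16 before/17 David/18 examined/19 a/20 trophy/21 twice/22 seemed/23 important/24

The gap at 16 is the prepositional object of "apologized", inside a relative clause.
The relative pronoun is "who" (word 7); it is bound by the head noun immediately before it.
Its filler is the head noun "scout", at word 6.

6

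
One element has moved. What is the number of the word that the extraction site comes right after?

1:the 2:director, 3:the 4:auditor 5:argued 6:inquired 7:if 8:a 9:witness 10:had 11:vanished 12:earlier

5

The displaced element is "the director" (word 2).
It is linked across 1 clause boundary (Ø).
It functions as the subject of "inquired", so the gap sits immediately after word 5 ("argued").
Base order: The auditor argued the director inquired if a witness had vanished earlier.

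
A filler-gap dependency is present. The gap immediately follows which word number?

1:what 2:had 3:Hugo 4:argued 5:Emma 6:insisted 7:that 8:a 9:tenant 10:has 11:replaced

11

The displaced element is "what" (word 1).
It is linked across 2 clause boundaries (Ø → that).
It functions as the direct object of "replaced", so the gap sits immediately after word 11 ("replaced").
Base order: Hugo had argued Emma insisted that a tenant has replaced what.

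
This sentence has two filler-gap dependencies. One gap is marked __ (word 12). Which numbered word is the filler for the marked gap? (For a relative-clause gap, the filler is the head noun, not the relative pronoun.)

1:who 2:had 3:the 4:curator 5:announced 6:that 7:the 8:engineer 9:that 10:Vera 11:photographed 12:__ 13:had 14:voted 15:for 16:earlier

8

The marked gap is inside the relative clause, the direct object of "photographed".
Its filler is the head noun "engineer" (via "that"), at word 8.
(The other dependency links word 1 to a gap after word 15.)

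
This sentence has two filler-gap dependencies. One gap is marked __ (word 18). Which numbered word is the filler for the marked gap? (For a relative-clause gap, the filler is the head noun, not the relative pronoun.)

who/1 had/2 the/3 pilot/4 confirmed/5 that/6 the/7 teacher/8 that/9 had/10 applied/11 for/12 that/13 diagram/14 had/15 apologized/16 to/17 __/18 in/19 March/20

1

The marked gap is the object of the preposition "to" of "apologized".
Its filler is the fronted wh-phrase "who", at word 1.
(The other dependency links word 8 to a gap after word 9.)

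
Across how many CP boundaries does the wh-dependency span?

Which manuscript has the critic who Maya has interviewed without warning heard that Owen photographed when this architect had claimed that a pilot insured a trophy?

"which manuscript" is extracted from the object of "photographed".
Boundaries crossed, outermost first: [that] — 1 in total.

1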